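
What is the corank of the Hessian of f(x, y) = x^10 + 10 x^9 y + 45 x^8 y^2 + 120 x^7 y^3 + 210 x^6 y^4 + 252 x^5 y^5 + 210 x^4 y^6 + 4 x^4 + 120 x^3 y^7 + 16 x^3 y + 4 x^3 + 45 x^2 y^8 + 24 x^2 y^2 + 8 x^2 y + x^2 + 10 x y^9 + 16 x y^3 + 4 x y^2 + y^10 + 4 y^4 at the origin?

Hessian at 0 has rank 1.

1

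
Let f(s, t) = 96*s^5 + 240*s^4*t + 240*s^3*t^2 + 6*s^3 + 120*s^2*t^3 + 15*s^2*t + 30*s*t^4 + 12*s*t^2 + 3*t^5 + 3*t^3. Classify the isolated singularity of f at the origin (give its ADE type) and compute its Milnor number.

The Hessian of f at 0 has rank 0. Corank 2; j^3 = 3*(s + t)^2*(2*s + t) has shape L^2 M (L != M), so D-series; mu = 6 gives D_6.

Type D_6, Milnor number mu = 6.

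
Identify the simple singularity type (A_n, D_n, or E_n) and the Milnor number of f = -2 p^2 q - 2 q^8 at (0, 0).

The Hessian of f at 0 has rank 0. Corank 2; j^3 = -2*p^2*q has shape L^2 M (L != M), so D-series; mu = 9 gives D_9.

Type D_9, Milnor number mu = 9.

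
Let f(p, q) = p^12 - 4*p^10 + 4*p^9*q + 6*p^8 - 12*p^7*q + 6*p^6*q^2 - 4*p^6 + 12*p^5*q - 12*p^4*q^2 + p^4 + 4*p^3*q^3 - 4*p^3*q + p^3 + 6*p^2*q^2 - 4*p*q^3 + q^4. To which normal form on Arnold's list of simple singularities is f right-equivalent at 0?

E_{6}

The Hessian of f at 0 has rank 0. Corank 2; j^3 = p^3 is a perfect cube, so E-series; the 4-jet and mu = 6 give E_6.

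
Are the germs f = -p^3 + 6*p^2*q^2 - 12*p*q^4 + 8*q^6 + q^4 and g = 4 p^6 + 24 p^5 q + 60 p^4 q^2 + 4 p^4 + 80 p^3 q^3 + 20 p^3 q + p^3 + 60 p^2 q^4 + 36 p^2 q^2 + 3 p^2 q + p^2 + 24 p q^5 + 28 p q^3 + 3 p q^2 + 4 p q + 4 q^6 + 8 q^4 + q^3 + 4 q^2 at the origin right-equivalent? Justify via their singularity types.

No.

The Hessian of f at 0 is [[0, 0], [0, 0]] with rank 0, so corank 2. A Groebner basis of the Jacobian ideal J(f) in C{p,q} is {p^3, p^2*q, -p^2/4 + p*q^2, q^3}; counting standard monomials gives mu = 6. Corank 2; j^3 = -p^3 is a perfect cube, so E-series; the 4-jet and mu = 6 give E_6. The Hessian of g at 0 is [[2, 4], [4, 8]] with rank 1, so corank 1. A Groebner basis of the Jacobian ideal J(g) in C{p,q} is {q^2, p + 2*q}; counting standard monomials gives mu = 2. Corank 1: A-series; mu = 2 gives A_2. f is E_6 but g is A_2, hence not right-equivalent.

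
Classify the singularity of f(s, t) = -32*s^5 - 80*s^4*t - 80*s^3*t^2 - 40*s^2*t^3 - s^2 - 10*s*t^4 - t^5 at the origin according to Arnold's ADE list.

A_{4}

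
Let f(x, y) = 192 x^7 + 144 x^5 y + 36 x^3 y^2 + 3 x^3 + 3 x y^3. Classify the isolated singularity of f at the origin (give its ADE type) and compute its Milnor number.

Type E_{7}, Milnor number mu = 7.

The Hessian of f at 0 has rank 0. Corank 2; j^3 = 3*x^3 is a perfect cube, so E-series; the 4-jet and mu = 7 give E_7.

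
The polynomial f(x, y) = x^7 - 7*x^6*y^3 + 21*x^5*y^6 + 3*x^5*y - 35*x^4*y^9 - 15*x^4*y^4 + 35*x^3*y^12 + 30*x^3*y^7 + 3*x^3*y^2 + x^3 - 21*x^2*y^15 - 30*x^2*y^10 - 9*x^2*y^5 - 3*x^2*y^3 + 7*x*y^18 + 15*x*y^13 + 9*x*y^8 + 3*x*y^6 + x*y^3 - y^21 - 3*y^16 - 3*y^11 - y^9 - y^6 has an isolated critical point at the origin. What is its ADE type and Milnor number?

The Hessian of f at 0 has rank 0. Corank 2; j^3 = x^3 is a perfect cube, so E-series; the 4-jet and mu = 7 give E_7.

Type E7, Milnor number mu = 7.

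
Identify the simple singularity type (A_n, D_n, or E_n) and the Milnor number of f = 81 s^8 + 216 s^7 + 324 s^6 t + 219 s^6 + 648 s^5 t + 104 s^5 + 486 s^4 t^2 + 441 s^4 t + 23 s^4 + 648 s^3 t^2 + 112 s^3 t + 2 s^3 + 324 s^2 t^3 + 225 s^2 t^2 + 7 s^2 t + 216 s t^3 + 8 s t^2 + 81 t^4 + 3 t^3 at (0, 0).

Type D_5, Milnor number mu = 5.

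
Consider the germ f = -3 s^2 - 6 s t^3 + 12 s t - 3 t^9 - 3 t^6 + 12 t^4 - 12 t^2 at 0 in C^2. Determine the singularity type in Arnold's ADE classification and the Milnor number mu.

The Hessian of f at 0 has rank 1. Corank 1: A-series; mu = 8 gives A_8.

Type A_8, Milnor number mu = 8.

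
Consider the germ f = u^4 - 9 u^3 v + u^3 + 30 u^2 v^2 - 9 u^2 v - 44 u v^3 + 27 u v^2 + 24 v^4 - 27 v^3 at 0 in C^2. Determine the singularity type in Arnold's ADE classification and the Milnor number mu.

Type E7, Milnor number mu = 7.

The Hessian of f at 0 has rank 0. Corank 2; j^3 = (u - 3*v)^3 is a perfect cube, so E-series; the 4-jet and mu = 7 give E_7.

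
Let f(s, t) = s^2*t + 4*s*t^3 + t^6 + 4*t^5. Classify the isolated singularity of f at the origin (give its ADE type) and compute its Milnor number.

The Hessian of f at 0 is [[0, 0], [0, 0]] with rank 0, so corank 2. A Groebner basis of the Jacobian ideal J(f) in C{s,t} is {s^3, s^2*t + 2*s^2/3 + 4*s*t^2/3, s*t/2 + t^3}; counting standard monomials gives mu = 7. Corank 2; j^3 = s^2*t has shape L^2 M (L != M), so D-series; mu = 7 gives D_7.

Type D_7, Milnor number mu = 7.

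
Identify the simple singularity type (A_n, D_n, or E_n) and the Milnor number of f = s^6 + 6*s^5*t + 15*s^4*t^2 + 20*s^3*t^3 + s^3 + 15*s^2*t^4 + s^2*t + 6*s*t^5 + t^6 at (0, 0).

The Hessian of f at 0 is [[0, 0], [0, 0]] with rank 0, so corank 2. A Groebner basis of the Jacobian ideal J(f) in C{s,t} is {-s*t/6 + t^5, s*t^2, s^2 + s*t}; counting standard monomials gives mu = 7. Corank 2; j^3 = s^2*(s + t) has shape L^2 M (L != M), so D-series; mu = 7 gives D_7.

Type D_{7}, Milnor number mu = 7.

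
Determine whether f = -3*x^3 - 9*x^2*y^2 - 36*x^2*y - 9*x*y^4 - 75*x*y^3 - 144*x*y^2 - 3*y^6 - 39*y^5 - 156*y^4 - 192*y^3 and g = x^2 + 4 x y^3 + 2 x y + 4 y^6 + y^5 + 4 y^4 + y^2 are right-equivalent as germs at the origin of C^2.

No.

The Hessian of f at 0 has rank 0. Corank 2; j^3 = -3*(x + 4*y)^3 is a perfect cube, so E-series; the 4-jet and mu = 7 give E_7. The Hessian of g at 0 has rank 1. Corank 1: A-series; mu = 4 gives A_4. f is E_7 but g is A_4, hence not right-equivalent.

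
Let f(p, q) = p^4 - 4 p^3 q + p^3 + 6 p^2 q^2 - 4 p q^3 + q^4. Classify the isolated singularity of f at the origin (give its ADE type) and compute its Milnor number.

Type E_6, Milnor number mu = 6.

The Hessian of f at 0 is [[0, 0], [0, 0]] with rank 0, so corank 2. A Groebner basis of the Jacobian ideal J(f) in C{p,q} is {q^4, p*q^2 - q^3/3, p^2}; counting standard monomials gives mu = 6. Corank 2; j^3 = p^3 is a perfect cube, so E-series; the 4-jet and mu = 6 give E_6.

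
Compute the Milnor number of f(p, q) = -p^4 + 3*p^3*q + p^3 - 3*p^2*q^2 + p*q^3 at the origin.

7

The Hessian of f at 0 is [[0, 0], [0, 0]] with rank 0, so corank 2. A Groebner basis of the Jacobian ideal J(f) in C{p,q} is {3*p^2 + q^4 + q^3, p^3, p^2*q - p^2 - q^3/3, -2*p^2 + p*q^2 - 2*q^3/3}; counting standard monomials gives mu = 7. Corank 2; j^3 = p^3 is a perfect cube, so E-series; the 4-jet and mu = 7 give E_7.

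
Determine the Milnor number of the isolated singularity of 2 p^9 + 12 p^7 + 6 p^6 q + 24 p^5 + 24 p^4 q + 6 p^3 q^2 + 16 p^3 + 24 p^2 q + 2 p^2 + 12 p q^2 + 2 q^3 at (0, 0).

The Hessian of f at 0 has rank 1. Corank 1: A-series; mu = 2 gives A_2.

2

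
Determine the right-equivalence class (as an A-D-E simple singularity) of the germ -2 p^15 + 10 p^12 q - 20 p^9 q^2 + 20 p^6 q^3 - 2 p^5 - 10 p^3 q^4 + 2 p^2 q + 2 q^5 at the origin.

D6

The Hessian of f at 0 has rank 0. Corank 2; j^3 = 2*p^2*q has shape L^2 M (L != M), so D-series; mu = 6 gives D_6.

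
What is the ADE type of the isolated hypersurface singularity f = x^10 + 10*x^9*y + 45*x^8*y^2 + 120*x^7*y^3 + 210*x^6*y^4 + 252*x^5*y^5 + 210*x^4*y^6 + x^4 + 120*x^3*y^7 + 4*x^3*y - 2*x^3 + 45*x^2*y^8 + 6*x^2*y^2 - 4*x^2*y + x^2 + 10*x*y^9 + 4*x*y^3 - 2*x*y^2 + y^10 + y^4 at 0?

The Hessian of f at 0 has rank 1. Corank 1: A-series; mu = 9 gives A_9.

A9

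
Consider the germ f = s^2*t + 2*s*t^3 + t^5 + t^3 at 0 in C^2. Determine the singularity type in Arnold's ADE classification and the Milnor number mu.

Type D_4, Milnor number mu = 4.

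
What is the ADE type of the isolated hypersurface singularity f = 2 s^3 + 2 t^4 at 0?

E_{6}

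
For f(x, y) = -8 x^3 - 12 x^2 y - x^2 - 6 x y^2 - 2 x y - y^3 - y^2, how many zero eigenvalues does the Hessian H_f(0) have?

1

Hessian at 0 has rank 1.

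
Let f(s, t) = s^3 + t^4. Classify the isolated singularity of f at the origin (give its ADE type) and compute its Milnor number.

Type E_6, Milnor number mu = 6.

The Hessian of f at 0 has rank 0. Corank 2; j^3 = s^3 is a perfect cube, so E-series; the 4-jet and mu = 6 give E_6.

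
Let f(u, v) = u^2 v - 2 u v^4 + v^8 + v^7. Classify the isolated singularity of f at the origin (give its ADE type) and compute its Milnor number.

Type D_{9}, Milnor number mu = 9.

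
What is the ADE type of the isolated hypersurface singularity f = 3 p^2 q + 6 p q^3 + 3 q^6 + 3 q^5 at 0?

The Hessian of f at 0 has rank 0. Corank 2; j^3 = 3*p^2*q has shape L^2 M (L != M), so D-series; mu = 7 gives D_7.

D_{7}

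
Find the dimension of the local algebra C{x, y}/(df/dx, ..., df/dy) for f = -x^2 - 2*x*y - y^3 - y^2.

The Hessian of f at 0 is [[-2, -2], [-2, -2]] with rank 1, so corank 1. A Groebner basis of the Jacobian ideal J(f) in C{x,y} is {y^2, x + y}; counting standard monomials gives mu = 2. Corank 1: A-series; mu = 2 gives A_2.

2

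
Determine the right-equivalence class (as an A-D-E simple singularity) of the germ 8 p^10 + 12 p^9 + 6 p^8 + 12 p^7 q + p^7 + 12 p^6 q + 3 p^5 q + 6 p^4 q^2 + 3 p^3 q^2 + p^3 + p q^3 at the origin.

E_{7}

The Hessian of f at 0 is [[0, 0], [0, 0]] with rank 0, so corank 2. A Groebner basis of the Jacobian ideal J(f) in C{p,q} is {p^3, p*q^2, 3*p^2 + q^3}; counting standard monomials gives mu = 7. Corank 2; j^3 = p^3 is a perfect cube, so E-series; the 4-jet and mu = 7 give E_7.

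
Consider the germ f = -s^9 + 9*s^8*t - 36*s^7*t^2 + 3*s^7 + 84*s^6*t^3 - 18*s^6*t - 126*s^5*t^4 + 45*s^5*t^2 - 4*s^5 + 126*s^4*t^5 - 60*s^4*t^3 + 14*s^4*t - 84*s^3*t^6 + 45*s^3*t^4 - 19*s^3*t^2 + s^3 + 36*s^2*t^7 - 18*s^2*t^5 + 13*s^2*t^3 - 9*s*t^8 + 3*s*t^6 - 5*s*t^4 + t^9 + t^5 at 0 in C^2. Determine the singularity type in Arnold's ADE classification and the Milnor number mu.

The Hessian of f at 0 is [[0, 0], [0, 0]] with rank 0, so corank 2. A Groebner basis of the Jacobian ideal J(f) in C{s,t} is {s^2/2 + s*t^3, 2*s^2 + t^4, s^3, s^2*t}; counting standard monomials gives mu = 8. Corank 2; j^3 = s^3 is a perfect cube, so E-series; the 5-jet and mu = 8 give E_8.

Type E8, Milnor number mu = 8.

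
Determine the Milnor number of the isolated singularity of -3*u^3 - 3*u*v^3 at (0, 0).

7

The Hessian of f at 0 has rank 0. Corank 2; j^3 = -3*u^3 is a perfect cube, so E-series; the 4-jet and mu = 7 give E_7.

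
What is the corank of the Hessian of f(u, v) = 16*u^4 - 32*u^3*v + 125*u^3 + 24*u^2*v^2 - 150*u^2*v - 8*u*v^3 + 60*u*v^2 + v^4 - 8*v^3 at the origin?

2

Hessian at 0 has rank 0.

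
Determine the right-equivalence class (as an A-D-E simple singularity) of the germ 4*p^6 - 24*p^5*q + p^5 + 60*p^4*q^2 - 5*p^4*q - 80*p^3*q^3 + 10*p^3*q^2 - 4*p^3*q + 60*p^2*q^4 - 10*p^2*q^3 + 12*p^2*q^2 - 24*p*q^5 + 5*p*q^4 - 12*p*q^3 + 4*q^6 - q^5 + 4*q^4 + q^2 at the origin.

A4

The Hessian of f at 0 has rank 1. Corank 1: A-series; mu = 4 gives A_4.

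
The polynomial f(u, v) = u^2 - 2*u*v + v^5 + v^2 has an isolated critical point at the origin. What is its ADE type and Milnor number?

The Hessian of f at 0 is [[2, -2], [-2, 2]] with rank 1, so corank 1. A Groebner basis of the Jacobian ideal J(f) in C{u,v} is {v^4, u - v}; counting standard monomials gives mu = 4. Corank 1: A-series; mu = 4 gives A_4.

Type A4, Milnor number mu = 4.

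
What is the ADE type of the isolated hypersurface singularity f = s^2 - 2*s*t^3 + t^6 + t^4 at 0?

The Hessian of f at 0 is [[2, 0], [0, 0]] with rank 1, so corank 1. A Groebner basis of the Jacobian ideal J(f) in C{s,t} is {t^3, s}; counting standard monomials gives mu = 3. Corank 1: A-series; mu = 3 gives A_3.

A_{3}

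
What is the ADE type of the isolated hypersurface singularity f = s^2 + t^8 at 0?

A_7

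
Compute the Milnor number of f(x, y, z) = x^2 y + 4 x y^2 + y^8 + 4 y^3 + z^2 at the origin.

The Hessian of f at 0 is [[0, 0, 0], [0, 0, 0], [0, 0, 2]] with rank 1, so corank 2. A Groebner basis of the Jacobian ideal J(f) in C{x,y,z} is {x^2/8 + y^7 - y^2/2, x^3 + 8*y^3, x*y + 2*y^2, z}; counting standard monomials gives mu = 9. Corank 2; j^3 = y*(x + 2*y)^2 has shape L^2 M (L != M), so D-series; mu = 9 gives D_9.

9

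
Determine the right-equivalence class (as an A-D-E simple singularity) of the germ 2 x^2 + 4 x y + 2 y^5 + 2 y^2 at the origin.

A_4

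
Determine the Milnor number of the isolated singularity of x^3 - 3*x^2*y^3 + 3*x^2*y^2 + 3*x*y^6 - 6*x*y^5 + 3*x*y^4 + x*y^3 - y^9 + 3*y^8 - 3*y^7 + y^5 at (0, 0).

7

The Hessian of f at 0 has rank 0. Corank 2; j^3 = x^3 is a perfect cube, so E-series; the 4-jet and mu = 7 give E_7.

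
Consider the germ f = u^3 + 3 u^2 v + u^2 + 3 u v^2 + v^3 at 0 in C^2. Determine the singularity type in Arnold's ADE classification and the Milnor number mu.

The Hessian of f at 0 has rank 1. Corank 1: A-series; mu = 2 gives A_2.

Type A_{2}, Milnor number mu = 2.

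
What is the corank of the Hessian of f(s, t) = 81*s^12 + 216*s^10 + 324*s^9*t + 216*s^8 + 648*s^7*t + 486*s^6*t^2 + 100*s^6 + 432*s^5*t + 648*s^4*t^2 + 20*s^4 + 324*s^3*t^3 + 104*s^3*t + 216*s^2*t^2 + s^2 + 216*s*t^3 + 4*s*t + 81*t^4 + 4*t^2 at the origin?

Hessian at 0 has rank 1.

1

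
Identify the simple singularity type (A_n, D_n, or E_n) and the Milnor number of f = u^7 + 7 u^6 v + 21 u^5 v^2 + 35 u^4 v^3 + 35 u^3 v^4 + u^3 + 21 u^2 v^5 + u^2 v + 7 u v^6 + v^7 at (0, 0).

Type D8, Milnor number mu = 8.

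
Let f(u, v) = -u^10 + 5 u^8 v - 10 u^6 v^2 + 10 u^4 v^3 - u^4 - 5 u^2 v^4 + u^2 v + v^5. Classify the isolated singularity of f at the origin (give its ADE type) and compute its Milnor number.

The Hessian of f at 0 is [[0, 0], [0, 0]] with rank 0, so corank 2. A Groebner basis of the Jacobian ideal J(f) in C{u,v} is {u^2/5 + v^4, u^3, u*v}; counting standard monomials gives mu = 6. Corank 2; j^3 = u^2*v has shape L^2 M (L != M), so D-series; mu = 6 gives D_6.

Type D_{6}, Milnor number mu = 6.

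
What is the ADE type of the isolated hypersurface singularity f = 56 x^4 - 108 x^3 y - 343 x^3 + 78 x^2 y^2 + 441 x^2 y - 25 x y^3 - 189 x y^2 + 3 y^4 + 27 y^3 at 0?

E_{7}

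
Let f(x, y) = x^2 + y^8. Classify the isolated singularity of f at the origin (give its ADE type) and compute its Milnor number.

Type A7, Milnor number mu = 7.

The Hessian of f at 0 is [[2, 0], [0, 0]] with rank 1, so corank 1. A Groebner basis of the Jacobian ideal J(f) in C{x,y} is {y^7, x}; counting standard monomials gives mu = 7. Corank 1: A-series; mu = 7 gives A_7.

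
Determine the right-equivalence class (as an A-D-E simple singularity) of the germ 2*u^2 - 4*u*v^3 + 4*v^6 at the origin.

The Hessian of f at 0 is [[4, 0], [0, 0]] with rank 1, so corank 1. A Groebner basis of the Jacobian ideal J(f) in C{u,v} is {u*v^2, -u + v^3, u^2}; counting standard monomials gives mu = 5. Corank 1: A-series; mu = 5 gives A_5.

A5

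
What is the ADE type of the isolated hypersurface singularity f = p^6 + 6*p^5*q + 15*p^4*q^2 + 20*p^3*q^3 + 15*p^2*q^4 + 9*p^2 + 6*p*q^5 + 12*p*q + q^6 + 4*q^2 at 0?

The Hessian of f at 0 is [[18, 12], [12, 8]] with rank 1, so corank 1. A Groebner basis of the Jacobian ideal J(f) in C{p,q} is {q^5, p + 2*q/3}; counting standard monomials gives mu = 5. Corank 1: A-series; mu = 5 gives A_5.

A_{5}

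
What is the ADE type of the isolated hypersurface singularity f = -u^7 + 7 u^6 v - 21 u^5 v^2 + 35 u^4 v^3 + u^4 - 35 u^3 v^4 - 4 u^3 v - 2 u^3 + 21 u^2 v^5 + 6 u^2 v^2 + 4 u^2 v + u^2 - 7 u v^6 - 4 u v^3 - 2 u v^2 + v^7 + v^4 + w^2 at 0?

The Hessian of f at 0 has rank 2. Corank 1: A-series; mu = 6 gives A_6.

A_{6}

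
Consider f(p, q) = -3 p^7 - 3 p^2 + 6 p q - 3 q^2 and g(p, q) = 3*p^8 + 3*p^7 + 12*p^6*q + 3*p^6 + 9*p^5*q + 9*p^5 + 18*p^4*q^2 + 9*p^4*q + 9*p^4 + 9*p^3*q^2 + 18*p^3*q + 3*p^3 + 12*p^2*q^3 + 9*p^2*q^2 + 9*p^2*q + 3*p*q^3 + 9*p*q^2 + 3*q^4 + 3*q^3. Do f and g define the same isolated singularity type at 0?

No.

The Hessian of f at 0 is [[-6, 6], [6, -6]] with rank 1, so corank 1. A Groebner basis of the Jacobian ideal J(f) in C{p,q} is {q^6, p - q}; counting standard monomials gives mu = 6. Corank 1: A-series; mu = 6 gives A_6. The Hessian of g at 0 is [[0, 0], [0, 0]] with rank 0, so corank 2. A Groebner basis of the Jacobian ideal J(g) in C{p,q} is {3*p^2/4 + 3*p*q/2 + q^4 + q^3/4 + 3*q^2/4, p^3 - 3*p^2/2 - 3*p*q + q^3/2 - 3*q^2/2, p^2*q + 5*p^2/4 + 5*p*q/2 - 7*q^3/12 + 5*q^2/4, -3*p^2/4 + p*q^2 - 3*p*q/2 + 3*q^3/4 - 3*q^2/4}; counting standard monomials gives mu = 7. Corank 2; j^3 = 3*(p + q)^3 is a perfect cube, so E-series; the 4-jet and mu = 7 give E_7. f is A_6 but g is E_7, hence not right-equivalent.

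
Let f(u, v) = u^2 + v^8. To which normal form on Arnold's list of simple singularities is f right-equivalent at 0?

The Hessian of f at 0 is [[2, 0], [0, 0]] with rank 1, so corank 1. A Groebner basis of the Jacobian ideal J(f) in C{u,v} is {v^7, u}; counting standard monomials gives mu = 7. Corank 1: A-series; mu = 7 gives A_7.

A7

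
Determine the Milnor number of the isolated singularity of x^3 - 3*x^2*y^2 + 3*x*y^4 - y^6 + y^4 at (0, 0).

The Hessian of f at 0 is [[0, 0], [0, 0]] with rank 0, so corank 2. A Groebner basis of the Jacobian ideal J(f) in C{x,y} is {x^3, x^2*y, -x^2/2 + x*y^2, y^3}; counting standard monomials gives mu = 6. Corank 2; j^3 = x^3 is a perfect cube, so E-series; the 4-jet and mu = 6 give E_6.

6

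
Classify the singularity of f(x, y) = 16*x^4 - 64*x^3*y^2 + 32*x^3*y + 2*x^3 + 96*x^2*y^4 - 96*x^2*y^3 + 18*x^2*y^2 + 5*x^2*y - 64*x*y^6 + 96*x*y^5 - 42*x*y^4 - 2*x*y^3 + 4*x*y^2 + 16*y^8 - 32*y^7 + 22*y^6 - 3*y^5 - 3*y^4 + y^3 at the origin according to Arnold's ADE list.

The Hessian of f at 0 has rank 0. Corank 2; j^3 = (x + y)^2*(2*x + y) has shape L^2 M (L != M), so D-series; mu = 5 gives D_5.

D5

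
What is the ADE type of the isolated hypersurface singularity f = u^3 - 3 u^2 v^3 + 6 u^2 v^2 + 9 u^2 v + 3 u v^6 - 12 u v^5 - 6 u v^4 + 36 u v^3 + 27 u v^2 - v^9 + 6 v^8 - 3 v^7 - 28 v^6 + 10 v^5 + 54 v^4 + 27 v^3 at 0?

The Hessian of f at 0 is [[0, 0], [0, 0]] with rank 0, so corank 2. A Groebner basis of the Jacobian ideal J(f) in C{u,v} is {-u^2/2 + u*v^3 - 2*u*v^2 - 3*u*v - 6*v^3 - 9*v^2/2, v^4, u^3 - 18*u^2 - 99*u*v^2 - 108*u*v - 270*v^3 - 162*v^2, u^2*v + 2*u^2 + 14*u*v^2 + 12*u*v + 33*v^3 + 18*v^2}; counting standard monomials gives mu = 8. Corank 2; j^3 = (u + 3*v)^3 is a perfect cube, so E-series; the 5-jet and mu = 8 give E_8.

E_8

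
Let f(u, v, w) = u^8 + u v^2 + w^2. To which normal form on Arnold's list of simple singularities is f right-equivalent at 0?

D_9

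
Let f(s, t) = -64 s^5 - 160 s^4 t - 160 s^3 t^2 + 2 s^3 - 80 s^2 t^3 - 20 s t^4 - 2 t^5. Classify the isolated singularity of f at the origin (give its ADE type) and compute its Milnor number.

Type E8, Milnor number mu = 8.

The Hessian of f at 0 has rank 0. Corank 2; j^3 = 2*s^3 is a perfect cube, so E-series; the 5-jet and mu = 8 give E_8.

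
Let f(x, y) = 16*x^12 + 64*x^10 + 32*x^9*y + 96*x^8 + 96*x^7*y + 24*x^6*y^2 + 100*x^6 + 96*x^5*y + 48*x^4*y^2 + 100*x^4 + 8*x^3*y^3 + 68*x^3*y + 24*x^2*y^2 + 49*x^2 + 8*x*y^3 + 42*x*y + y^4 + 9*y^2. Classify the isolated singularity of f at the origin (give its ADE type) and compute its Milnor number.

The Hessian of f at 0 is [[98, 42], [42, 18]] with rank 1, so corank 1. A Groebner basis of the Jacobian ideal J(f) in C{x,y} is {y^3, x + 3*y/7}; counting standard monomials gives mu = 3. Corank 1: A-series; mu = 3 gives A_3.

Type A_{3}, Milnor number mu = 3.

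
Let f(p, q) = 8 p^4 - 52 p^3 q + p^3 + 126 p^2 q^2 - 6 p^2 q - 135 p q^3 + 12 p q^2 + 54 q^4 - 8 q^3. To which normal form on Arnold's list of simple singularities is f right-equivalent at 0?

E_{7}

The Hessian of f at 0 has rank 0. Corank 2; j^3 = (p - 2*q)^3 is a perfect cube, so E-series; the 4-jet and mu = 7 give E_7.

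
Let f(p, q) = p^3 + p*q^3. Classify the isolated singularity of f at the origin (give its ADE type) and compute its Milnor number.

Type E_7, Milnor number mu = 7.

The Hessian of f at 0 has rank 0. Corank 2; j^3 = p^3 is a perfect cube, so E-series; the 4-jet and mu = 7 give E_7.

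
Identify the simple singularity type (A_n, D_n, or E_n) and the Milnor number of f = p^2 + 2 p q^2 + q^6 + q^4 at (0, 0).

Type A_5, Milnor number mu = 5.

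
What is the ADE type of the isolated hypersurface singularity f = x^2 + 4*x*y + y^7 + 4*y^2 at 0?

A6

The Hessian of f at 0 is [[2, 4], [4, 8]] with rank 1, so corank 1. A Groebner basis of the Jacobian ideal J(f) in C{x,y} is {y^6, x + 2*y}; counting standard monomials gives mu = 6. Corank 1: A-series; mu = 6 gives A_6.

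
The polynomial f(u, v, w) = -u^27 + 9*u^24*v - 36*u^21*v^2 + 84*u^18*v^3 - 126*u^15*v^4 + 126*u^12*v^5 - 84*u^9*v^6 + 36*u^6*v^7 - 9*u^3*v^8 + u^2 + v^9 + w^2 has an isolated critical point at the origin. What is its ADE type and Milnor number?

The Hessian of f at 0 has rank 2. Corank 1: A-series; mu = 8 gives A_8.

Type A_8, Milnor number mu = 8.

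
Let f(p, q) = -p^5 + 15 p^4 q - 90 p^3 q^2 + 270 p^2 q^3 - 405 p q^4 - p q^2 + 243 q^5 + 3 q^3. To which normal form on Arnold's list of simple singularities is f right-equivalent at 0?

The Hessian of f at 0 has rank 0. Corank 2; j^3 = -q^2*(p - 3*q) has shape L^2 M (L != M), so D-series; mu = 6 gives D_6.

D_{6}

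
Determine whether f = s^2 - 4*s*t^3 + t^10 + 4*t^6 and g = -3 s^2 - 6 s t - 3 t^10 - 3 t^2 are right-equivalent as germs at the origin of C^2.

Yes.

The Hessian of f at 0 is [[2, 0], [0, 0]] with rank 1, so corank 1. A Groebner basis of the Jacobian ideal J(f) in C{s,t} is {s^3, -s/2 + t^3}; counting standard monomials gives mu = 9. Corank 1: A-series; mu = 9 gives A_9. The Hessian of g at 0 is [[-6, -6], [-6, -6]] with rank 1, so corank 1. A Groebner basis of the Jacobian ideal J(g) in C{s,t} is {t^9, s + t}; counting standard monomials gives mu = 9. Corank 1: A-series; mu = 9 gives A_9. Both have type A_9, hence right-equivalent.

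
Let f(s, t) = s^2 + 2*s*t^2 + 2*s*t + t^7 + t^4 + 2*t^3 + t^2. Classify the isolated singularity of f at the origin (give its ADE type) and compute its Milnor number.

The Hessian of f at 0 is [[2, 2], [2, 2]] with rank 1, so corank 1. A Groebner basis of the Jacobian ideal J(f) in C{s,t} is {s^3 + 3*s^2*t - 3*s^2 - 4*s*t + s + t, s + t^2 + t}; counting standard monomials gives mu = 6. Corank 1: A-series; mu = 6 gives A_6.

Type A_{6}, Milnor number mu = 6.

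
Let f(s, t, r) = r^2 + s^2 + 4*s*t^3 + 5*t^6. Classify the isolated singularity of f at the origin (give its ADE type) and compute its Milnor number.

The Hessian of f at 0 has rank 2. Corank 1: A-series; mu = 5 gives A_5.

Type A5, Milnor number mu = 5.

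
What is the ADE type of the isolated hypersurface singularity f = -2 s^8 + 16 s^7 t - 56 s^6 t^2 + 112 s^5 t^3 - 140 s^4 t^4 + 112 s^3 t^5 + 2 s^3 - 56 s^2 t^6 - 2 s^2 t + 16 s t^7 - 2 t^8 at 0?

The Hessian of f at 0 has rank 0. Corank 2; j^3 = 2*s^2*(s - t) has shape L^2 M (L != M), so D-series; mu = 9 gives D_9.

D_{9}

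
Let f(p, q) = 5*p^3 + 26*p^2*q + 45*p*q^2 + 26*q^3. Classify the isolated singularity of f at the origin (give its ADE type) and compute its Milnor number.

Type D_4, Milnor number mu = 4.

The Hessian of f at 0 is [[0, 0], [0, 0]] with rank 0, so corank 2. A Groebner basis of the Jacobian ideal J(f) in C{p,q} is {q^3, p^2 + 3*q^2, p*q}; counting standard monomials gives mu = 4. Corank 2; j^3 = (p + 2*q)*(5*p^2 + 16*p*q + 13*q^2) splits into three distinct lines over C (the quadratic factor has nonzero discriminant), so D_4.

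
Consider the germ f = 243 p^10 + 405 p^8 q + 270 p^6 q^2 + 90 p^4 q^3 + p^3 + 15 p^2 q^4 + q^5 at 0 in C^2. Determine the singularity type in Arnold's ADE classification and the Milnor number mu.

Type E_8, Milnor number mu = 8.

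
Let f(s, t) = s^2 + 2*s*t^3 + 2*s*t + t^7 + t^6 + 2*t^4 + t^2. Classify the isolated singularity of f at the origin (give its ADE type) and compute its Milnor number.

Type A6, Milnor number mu = 6.

The Hessian of f at 0 has rank 1. Corank 1: A-series; mu = 6 gives A_6.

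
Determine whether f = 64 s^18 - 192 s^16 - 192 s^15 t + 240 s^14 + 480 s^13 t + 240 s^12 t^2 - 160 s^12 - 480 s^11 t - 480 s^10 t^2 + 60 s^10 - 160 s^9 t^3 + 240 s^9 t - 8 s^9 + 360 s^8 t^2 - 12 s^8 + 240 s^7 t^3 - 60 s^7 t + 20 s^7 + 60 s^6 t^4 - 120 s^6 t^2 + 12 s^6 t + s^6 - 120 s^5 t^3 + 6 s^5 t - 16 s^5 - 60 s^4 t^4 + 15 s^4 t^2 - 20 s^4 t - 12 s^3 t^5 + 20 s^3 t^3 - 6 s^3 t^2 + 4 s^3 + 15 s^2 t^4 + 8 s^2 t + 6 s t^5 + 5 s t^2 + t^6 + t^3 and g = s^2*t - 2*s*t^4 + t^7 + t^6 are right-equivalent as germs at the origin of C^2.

The Hessian of f at 0 is [[0, 0], [0, 0]] with rank 0, so corank 2. A Groebner basis of the Jacobian ideal J(f) in C{s,t} is {16*s^2 + 24*s*t + t^4 + 8*t^2, s^3 - 2*s^2 - 2*s*t + t^3/8 - t^2/2, s^2*t + 8*s^2/3 + 8*s*t/3 - t^3/4 + 2*t^2/3, -8*s^2/3 + s*t^2 - 8*s*t/3 + t^3/2 - 2*t^2/3}; counting standard monomials gives mu = 7. Corank 2; j^3 = (s + t)*(2*s + t)^2 has shape L^2 M (L != M), so D-series; mu = 7 gives D_7. The Hessian of g at 0 is [[0, 0], [0, 0]] with rank 0, so corank 2. A Groebner basis of the Jacobian ideal J(g) in C{s,t} is {-s*t + t^4, s^3, s^2*t, s^2/6 + s*t^2}; counting standard monomials gives mu = 7. Corank 2; j^3 = s^2*t has shape L^2 M (L != M), so D-series; mu = 7 gives D_7. Both have type D_7, hence right-equivalent.

Yes.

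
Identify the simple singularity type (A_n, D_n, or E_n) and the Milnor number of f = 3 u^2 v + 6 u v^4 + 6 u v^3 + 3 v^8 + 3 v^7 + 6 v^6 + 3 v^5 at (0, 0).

Type D9, Milnor number mu = 9.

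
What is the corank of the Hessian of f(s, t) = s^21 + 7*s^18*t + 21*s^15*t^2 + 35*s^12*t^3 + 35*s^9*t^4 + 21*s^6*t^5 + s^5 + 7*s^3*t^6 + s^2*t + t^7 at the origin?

Hessian at 0 has rank 0.

2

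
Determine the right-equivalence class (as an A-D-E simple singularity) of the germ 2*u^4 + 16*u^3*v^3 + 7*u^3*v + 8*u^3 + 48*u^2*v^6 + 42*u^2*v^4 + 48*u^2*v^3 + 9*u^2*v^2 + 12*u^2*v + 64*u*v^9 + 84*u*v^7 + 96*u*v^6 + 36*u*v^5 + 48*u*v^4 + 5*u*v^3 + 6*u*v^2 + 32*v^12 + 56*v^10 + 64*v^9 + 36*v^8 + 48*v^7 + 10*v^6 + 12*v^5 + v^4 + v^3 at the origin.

The Hessian of f at 0 is [[0, 0], [0, 0]] with rank 0, so corank 2. A Groebner basis of the Jacobian ideal J(f) in C{u,v} is {768*u^2 + 768*u*v + v^4 + 8*v^3 + 192*v^2, u^3 + 36*u^2 + 36*u*v + v^3/2 + 9*v^2, u^2*v - 40*u^2 - 40*u*v - 2*v^3/3 - 10*v^2, 32*u^2 + u*v^2 + 32*u*v + 5*v^3/6 + 8*v^2}; counting standard monomials gives mu = 7. Corank 2; j^3 = (2*u + v)^3 is a perfect cube, so E-series; the 4-jet and mu = 7 give E_7.

E_7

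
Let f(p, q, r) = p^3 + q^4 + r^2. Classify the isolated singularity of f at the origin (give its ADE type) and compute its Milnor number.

Type E_{6}, Milnor number mu = 6.

The Hessian of f at 0 is [[0, 0, 0], [0, 0, 0], [0, 0, 2]] with rank 1, so corank 2. A Groebner basis of the Jacobian ideal J(f) in C{p,q,r} is {q^3, p^2, r}; counting standard monomials gives mu = 6. Corank 2; j^3 = p^3 is a perfect cube, so E-series; the 4-jet and mu = 6 give E_6.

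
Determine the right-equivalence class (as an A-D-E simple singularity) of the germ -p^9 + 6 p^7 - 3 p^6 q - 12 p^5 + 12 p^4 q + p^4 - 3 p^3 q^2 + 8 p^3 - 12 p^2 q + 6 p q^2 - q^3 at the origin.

The Hessian of f at 0 is [[0, 0], [0, 0]] with rank 0, so corank 2. A Groebner basis of the Jacobian ideal J(f) in C{p,q} is {q^4, p*q^2 - q^3/3, p^2 - p*q + q^2/4}; counting standard monomials gives mu = 6. Corank 2; j^3 = (2*p - q)^3 is a perfect cube, so E-series; the 4-jet and mu = 6 give E_6.

E6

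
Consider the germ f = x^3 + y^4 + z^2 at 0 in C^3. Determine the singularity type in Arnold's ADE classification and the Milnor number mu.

The Hessian of f at 0 has rank 1. Corank 2; j^3 = x^3 is a perfect cube, so E-series; the 4-jet and mu = 6 give E_6.

Type E6, Milnor number mu = 6.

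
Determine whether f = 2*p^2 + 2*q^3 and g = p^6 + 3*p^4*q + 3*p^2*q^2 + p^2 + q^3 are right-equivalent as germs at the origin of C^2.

Yes.

The Hessian of f at 0 is [[4, 0], [0, 0]] with rank 1, so corank 1. A Groebner basis of the Jacobian ideal J(f) in C{p,q} is {q^2, p}; counting standard monomials gives mu = 2. Corank 1: A-series; mu = 2 gives A_2. The Hessian of g at 0 is [[2, 0], [0, 0]] with rank 1, so corank 1. A Groebner basis of the Jacobian ideal J(g) in C{p,q} is {q^2, p}; counting standard monomials gives mu = 2. Corank 1: A-series; mu = 2 gives A_2. Both have type A_2, hence right-equivalent.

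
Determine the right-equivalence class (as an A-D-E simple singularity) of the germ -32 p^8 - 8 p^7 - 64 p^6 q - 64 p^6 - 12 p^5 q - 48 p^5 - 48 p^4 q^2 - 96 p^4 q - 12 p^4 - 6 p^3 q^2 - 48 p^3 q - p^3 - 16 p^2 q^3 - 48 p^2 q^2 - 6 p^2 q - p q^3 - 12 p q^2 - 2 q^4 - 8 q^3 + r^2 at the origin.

The Hessian of f at 0 is [[0, 0, 0], [0, 0, 0], [0, 0, 2]] with rank 1, so corank 2. A Groebner basis of the Jacobian ideal J(f) in C{p,q,r} is {-3*p^2/712 - 3*p*q/178 + q^4 - q^3/712 - 3*q^2/178, p^3 + 285*p^2/356 + 285*p*q/89 + 2943*q^3/356 + 285*q^2/89, p^2*q - 191*p^2/712 - 191*p*q/178 - 8735*q^3/2136 - 191*q^2/178, 6*p^2/89 + p*q^2 + 24*p*q/89 + 180*q^3/89 + 24*q^2/89, r}; counting standard monomials gives mu = 7. Corank 2; j^3 = -(p + 2*q)^3 is a perfect cube, so E-series; the 4-jet and mu = 7 give E_7.

E7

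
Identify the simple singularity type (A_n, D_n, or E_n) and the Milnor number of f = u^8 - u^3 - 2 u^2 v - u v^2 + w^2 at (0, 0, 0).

Type D_{9}, Milnor number mu = 9.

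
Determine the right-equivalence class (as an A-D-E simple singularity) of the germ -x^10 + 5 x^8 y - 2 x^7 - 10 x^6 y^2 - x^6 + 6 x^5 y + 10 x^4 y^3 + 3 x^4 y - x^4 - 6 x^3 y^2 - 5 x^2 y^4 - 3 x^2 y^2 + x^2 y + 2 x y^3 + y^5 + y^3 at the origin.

The Hessian of f at 0 has rank 0. Corank 2; j^3 = y*(x^2 + y^2) splits into three distinct lines over C (the quadratic factor has nonzero discriminant), so D_4.

D_{4}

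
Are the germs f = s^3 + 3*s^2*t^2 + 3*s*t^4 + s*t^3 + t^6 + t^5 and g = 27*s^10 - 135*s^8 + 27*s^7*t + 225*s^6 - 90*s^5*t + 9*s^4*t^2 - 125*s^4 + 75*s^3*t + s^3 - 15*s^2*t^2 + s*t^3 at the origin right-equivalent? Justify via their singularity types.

The Hessian of f at 0 is [[0, 0], [0, 0]] with rank 0, so corank 2. A Groebner basis of the Jacobian ideal J(f) in C{s,t} is {-s^2 + t^4 - t^3/3, s^3, s^2*t + s^2/3 + t^3/9, s^2 + s*t^2 + t^3/3}; counting standard monomials gives mu = 7. Corank 2; j^3 = s^3 is a perfect cube, so E-series; the 4-jet and mu = 7 give E_7. The Hessian of g at 0 is [[0, 0], [0, 0]] with rank 0, so corank 2. A Groebner basis of the Jacobian ideal J(g) in C{s,t} is {3*s^2/25 + t^4 + t^3/25, s^3, s^2*t - s^2/25 - t^3/75, -2*s^2/5 + s*t^2 - 2*t^3/15}; counting standard monomials gives mu = 7. Corank 2; j^3 = s^3 is a perfect cube, so E-series; the 4-jet and mu = 7 give E_7. Both have type E_7, hence right-equivalent.

Yes.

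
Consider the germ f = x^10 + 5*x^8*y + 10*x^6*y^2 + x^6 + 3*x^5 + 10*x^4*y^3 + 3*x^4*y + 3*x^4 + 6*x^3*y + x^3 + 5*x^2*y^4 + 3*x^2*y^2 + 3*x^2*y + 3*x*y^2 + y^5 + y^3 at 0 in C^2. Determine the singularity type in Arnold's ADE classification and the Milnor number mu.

The Hessian of f at 0 has rank 0. Corank 2; j^3 = (x + y)^3 is a perfect cube, so E-series; the 5-jet and mu = 8 give E_8.

Type E_{8}, Milnor number mu = 8.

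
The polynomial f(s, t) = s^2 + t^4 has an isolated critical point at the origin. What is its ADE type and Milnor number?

Type A_3, Milnor number mu = 3.

The Hessian of f at 0 has rank 1. Corank 1: A-series; mu = 3 gives A_3.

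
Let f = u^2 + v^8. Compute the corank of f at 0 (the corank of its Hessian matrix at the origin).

1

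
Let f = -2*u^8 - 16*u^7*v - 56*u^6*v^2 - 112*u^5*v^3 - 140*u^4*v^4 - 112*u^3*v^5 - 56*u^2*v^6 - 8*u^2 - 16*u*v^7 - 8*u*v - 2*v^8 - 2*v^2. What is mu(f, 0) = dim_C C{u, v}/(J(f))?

7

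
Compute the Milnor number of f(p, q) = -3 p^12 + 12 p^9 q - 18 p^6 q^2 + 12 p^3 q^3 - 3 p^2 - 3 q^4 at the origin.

3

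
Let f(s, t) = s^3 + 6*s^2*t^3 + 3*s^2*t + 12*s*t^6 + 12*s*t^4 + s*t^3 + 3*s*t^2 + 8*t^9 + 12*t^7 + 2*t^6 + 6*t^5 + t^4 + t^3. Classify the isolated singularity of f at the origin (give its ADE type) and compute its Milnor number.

Type E7, Milnor number mu = 7.

The Hessian of f at 0 has rank 0. Corank 2; j^3 = (s + t)^3 is a perfect cube, so E-series; the 4-jet and mu = 7 give E_7.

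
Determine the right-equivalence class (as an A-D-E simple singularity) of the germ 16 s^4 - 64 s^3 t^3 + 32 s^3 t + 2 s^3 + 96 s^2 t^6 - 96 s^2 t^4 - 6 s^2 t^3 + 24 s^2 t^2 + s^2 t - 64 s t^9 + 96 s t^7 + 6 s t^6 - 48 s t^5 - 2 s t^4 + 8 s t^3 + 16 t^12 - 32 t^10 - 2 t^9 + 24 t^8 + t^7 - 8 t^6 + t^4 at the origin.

D_{5}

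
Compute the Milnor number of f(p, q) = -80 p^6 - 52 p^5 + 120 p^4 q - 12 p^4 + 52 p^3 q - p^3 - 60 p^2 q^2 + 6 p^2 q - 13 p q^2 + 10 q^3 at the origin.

The Hessian of f at 0 has rank 0. Corank 2; j^3 = -(p - 2*q)*(p^2 - 4*p*q + 5*q^2) splits into three distinct lines over C (the quadratic factor has nonzero discriminant), so D_4.

4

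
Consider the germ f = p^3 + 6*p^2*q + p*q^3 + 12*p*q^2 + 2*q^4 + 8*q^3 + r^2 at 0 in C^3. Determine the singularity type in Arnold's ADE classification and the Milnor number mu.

The Hessian of f at 0 has rank 1. Corank 2; j^3 = (p + 2*q)^3 is a perfect cube, so E-series; the 4-jet and mu = 7 give E_7.

Type E_7, Milnor number mu = 7.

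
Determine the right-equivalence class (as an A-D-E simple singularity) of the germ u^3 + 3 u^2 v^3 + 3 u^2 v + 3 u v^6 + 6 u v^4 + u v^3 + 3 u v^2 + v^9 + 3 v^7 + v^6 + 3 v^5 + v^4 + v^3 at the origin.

The Hessian of f at 0 has rank 0. Corank 2; j^3 = (u + v)^3 is a perfect cube, so E-series; the 4-jet and mu = 7 give E_7.

E7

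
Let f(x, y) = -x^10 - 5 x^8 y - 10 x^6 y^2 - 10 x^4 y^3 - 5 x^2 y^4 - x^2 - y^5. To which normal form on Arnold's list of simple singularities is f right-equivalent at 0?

A4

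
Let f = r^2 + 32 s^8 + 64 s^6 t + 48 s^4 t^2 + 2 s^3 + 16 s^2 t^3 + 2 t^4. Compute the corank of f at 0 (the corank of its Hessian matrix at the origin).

The Hessian at 0 is [[0, 0, 0], [0, 0, 0], [0, 0, 2]] of rank 1; hence corank 2.

2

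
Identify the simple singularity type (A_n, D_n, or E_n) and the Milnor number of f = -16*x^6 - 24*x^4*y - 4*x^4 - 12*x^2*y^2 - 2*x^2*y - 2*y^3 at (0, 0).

Type D_4, Milnor number mu = 4.

The Hessian of f at 0 is [[0, 0], [0, 0]] with rank 0, so corank 2. A Groebner basis of the Jacobian ideal J(f) in C{x,y} is {y^3, x^2 + 3*y^2, x*y}; counting standard monomials gives mu = 4. Corank 2; j^3 = -2*y*(x^2 + y^2) splits into three distinct lines over C (the quadratic factor has nonzero discriminant), so D_4.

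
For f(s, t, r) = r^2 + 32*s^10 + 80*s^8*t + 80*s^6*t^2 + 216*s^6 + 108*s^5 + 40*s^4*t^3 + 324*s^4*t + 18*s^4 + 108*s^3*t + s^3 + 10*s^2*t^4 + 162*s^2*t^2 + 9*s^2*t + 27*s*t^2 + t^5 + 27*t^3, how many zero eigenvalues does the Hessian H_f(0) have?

Hessian at 0 has rank 1.

2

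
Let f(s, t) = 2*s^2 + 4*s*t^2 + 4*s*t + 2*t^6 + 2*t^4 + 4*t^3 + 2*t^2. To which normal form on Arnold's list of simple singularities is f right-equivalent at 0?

A5

The Hessian of f at 0 has rank 1. Corank 1: A-series; mu = 5 gives A_5.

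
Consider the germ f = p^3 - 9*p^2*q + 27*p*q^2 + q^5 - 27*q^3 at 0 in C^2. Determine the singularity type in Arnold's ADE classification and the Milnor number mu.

The Hessian of f at 0 has rank 0. Corank 2; j^3 = (p - 3*q)^3 is a perfect cube, so E-series; the 5-jet and mu = 8 give E_8.

Type E_{8}, Milnor number mu = 8.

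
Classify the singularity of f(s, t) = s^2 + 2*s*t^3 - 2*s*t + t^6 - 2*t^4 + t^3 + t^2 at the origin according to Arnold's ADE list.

The Hessian of f at 0 has rank 1. Corank 1: A-series; mu = 2 gives A_2.

A_{2}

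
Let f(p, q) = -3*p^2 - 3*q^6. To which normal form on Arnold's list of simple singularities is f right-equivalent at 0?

The Hessian of f at 0 is [[-6, 0], [0, 0]] with rank 1, so corank 1. A Groebner basis of the Jacobian ideal J(f) in C{p,q} is {q^5, p}; counting standard monomials gives mu = 5. Corank 1: A-series; mu = 5 gives A_5.

A_{5}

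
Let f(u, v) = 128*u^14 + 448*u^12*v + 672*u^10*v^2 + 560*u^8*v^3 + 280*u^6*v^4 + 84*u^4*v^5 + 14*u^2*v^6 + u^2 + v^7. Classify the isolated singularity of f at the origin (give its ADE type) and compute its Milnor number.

Type A_6, Milnor number mu = 6.

The Hessian of f at 0 has rank 1. Corank 1: A-series; mu = 6 gives A_6.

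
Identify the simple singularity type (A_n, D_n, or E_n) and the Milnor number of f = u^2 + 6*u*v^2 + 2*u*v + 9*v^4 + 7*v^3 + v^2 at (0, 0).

The Hessian of f at 0 has rank 1. Corank 1: A-series; mu = 2 gives A_2.

Type A_2, Milnor number mu = 2.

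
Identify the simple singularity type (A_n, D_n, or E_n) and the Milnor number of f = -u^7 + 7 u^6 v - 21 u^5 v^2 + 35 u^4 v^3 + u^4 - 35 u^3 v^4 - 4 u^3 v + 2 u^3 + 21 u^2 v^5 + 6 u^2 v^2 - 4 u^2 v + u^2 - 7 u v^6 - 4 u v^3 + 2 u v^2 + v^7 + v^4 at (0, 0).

The Hessian of f at 0 is [[2, 0], [0, 0]] with rank 1, so corank 1. A Groebner basis of the Jacobian ideal J(f) in C{u,v} is {14*u*v/3 - 5*u/3 + v^4 + 4*v^3/3 - 5*v^2/3, u*v^2 - 4*u*v/3 + u/3 - 2*v^3/3 + v^2/3, u^2 - 2*u*v + u + v^2}; counting standard monomials gives mu = 6. Corank 1: A-series; mu = 6 gives A_6.

Type A_{6}, Milnor number mu = 6.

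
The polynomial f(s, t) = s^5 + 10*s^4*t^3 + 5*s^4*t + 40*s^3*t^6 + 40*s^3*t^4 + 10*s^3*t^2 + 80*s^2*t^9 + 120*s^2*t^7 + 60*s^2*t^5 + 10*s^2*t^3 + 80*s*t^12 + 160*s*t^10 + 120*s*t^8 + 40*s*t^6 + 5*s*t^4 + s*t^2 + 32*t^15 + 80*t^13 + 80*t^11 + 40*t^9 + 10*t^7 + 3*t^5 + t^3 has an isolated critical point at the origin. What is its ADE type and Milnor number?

The Hessian of f at 0 has rank 0. Corank 2; j^3 = t^2*(s + t) has shape L^2 M (L != M), so D-series; mu = 6 gives D_6.

Type D_{6}, Milnor number mu = 6.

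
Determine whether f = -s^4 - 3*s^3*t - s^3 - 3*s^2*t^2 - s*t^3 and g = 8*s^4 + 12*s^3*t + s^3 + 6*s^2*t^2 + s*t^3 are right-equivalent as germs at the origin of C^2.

The Hessian of f at 0 is [[0, 0], [0, 0]] with rank 0, so corank 2. A Groebner basis of the Jacobian ideal J(f) in C{s,t} is {3*s^2 + t^4 + t^3, s^3, s^2*t - s^2 - t^3/3, 2*s^2 + s*t^2 + 2*t^3/3}; counting standard monomials gives mu = 7. Corank 2; j^3 = -s^3 is a perfect cube, so E-series; the 4-jet and mu = 7 give E_7. The Hessian of g at 0 is [[0, 0], [0, 0]] with rank 0, so corank 2. A Groebner basis of the Jacobian ideal J(g) in C{s,t} is {3*s^2/4 + t^4 + t^3/4, s^3, s^2*t - s^2/4 - t^3/12, s^2 + s*t^2 + t^3/3}; counting standard monomials gives mu = 7. Corank 2; j^3 = s^3 is a perfect cube, so E-series; the 4-jet and mu = 7 give E_7. Both have type E_7, hence right-equivalent.

Yes.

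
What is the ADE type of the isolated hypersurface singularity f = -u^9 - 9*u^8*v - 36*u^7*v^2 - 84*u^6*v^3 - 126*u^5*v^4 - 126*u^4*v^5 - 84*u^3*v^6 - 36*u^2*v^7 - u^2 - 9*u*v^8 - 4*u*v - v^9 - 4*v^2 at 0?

A8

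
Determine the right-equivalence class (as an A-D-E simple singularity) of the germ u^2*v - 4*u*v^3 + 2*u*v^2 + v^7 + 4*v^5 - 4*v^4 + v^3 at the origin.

The Hessian of f at 0 is [[0, 0], [0, 0]] with rank 0, so corank 2. A Groebner basis of the Jacobian ideal J(f) in C{u,v} is {u^2*v^2 + u^2*v + 4*u^2/7 + 5*u*v^2/14 + 23*u*v/28 + v^2/4, u^3 + 3*u^2*v + 8*u^2/7 + 5*u*v^2/7 + 23*u*v/14 + v^2/2, -u*v/2 + v^3 - v^2/2}; counting standard monomials gives mu = 8. Corank 2; j^3 = v*(u + v)^2 has shape L^2 M (L != M), so D-series; mu = 8 gives D_8.

D_{8}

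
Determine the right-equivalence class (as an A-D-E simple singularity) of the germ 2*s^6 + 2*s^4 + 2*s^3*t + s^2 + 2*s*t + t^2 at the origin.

A_{5}

The Hessian of f at 0 has rank 1. Corank 1: A-series; mu = 5 gives A_5.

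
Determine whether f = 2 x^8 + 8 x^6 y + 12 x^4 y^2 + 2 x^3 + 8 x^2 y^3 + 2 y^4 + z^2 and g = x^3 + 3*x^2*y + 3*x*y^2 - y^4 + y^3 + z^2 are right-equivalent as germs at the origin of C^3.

Yes.

The Hessian of f at 0 has rank 1. Corank 2; j^3 = 2*x^3 is a perfect cube, so E-series; the 4-jet and mu = 6 give E_6. The Hessian of g at 0 has rank 1. Corank 2; j^3 = (x + y)^3 is a perfect cube, so E-series; the 4-jet and mu = 6 give E_6. Both have type E_6, hence right-equivalent.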